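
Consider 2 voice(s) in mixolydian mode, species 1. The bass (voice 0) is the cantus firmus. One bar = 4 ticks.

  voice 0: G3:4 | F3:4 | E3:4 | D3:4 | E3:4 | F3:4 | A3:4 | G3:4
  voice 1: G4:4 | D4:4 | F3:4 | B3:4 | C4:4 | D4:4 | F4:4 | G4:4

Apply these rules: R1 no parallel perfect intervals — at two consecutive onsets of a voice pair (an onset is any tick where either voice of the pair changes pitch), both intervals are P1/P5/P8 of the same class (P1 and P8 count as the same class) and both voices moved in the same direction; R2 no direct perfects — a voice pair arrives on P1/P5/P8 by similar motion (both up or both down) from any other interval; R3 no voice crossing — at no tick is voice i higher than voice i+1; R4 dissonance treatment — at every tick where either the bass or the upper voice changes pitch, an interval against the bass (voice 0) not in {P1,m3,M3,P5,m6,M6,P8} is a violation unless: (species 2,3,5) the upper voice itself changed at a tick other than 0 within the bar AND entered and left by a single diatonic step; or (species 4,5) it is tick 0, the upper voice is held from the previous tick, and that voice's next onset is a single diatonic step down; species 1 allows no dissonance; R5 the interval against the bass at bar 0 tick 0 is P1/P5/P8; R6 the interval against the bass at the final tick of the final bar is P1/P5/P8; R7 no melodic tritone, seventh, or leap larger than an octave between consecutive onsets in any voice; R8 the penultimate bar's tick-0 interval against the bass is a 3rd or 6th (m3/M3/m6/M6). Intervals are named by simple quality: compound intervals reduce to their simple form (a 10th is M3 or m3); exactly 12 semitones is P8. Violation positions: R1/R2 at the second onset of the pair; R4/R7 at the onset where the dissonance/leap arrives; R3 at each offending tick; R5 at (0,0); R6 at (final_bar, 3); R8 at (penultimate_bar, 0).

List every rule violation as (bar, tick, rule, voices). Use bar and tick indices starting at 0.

(2, 0, R4, (0, 1))
(3, 0, R7, (1,))

bar 0: v0=G3 v1=G4 downbeat P8
bar 1: v0=F3 v1=D4 downbeat M6
bar 2: v0=E3 v1=F3 downbeat m2
bar 3: v0=D3 v1=B3 downbeat M6
bar 4: v0=E3 v1=C4 downbeat m6
bar 5: v0=F3 v1=D4 downbeat M6
bar 6: v0=A3 v1=F4 downbeat m6
bar 7: v0=G3 v1=G4 downbeat P8
  -> R4 @ bar 2 tick 0 v(0, 1): E3/F3 m2 untreated
  -> R7 @ bar 3 tick 0 v(1,): F3->B3 leap 6st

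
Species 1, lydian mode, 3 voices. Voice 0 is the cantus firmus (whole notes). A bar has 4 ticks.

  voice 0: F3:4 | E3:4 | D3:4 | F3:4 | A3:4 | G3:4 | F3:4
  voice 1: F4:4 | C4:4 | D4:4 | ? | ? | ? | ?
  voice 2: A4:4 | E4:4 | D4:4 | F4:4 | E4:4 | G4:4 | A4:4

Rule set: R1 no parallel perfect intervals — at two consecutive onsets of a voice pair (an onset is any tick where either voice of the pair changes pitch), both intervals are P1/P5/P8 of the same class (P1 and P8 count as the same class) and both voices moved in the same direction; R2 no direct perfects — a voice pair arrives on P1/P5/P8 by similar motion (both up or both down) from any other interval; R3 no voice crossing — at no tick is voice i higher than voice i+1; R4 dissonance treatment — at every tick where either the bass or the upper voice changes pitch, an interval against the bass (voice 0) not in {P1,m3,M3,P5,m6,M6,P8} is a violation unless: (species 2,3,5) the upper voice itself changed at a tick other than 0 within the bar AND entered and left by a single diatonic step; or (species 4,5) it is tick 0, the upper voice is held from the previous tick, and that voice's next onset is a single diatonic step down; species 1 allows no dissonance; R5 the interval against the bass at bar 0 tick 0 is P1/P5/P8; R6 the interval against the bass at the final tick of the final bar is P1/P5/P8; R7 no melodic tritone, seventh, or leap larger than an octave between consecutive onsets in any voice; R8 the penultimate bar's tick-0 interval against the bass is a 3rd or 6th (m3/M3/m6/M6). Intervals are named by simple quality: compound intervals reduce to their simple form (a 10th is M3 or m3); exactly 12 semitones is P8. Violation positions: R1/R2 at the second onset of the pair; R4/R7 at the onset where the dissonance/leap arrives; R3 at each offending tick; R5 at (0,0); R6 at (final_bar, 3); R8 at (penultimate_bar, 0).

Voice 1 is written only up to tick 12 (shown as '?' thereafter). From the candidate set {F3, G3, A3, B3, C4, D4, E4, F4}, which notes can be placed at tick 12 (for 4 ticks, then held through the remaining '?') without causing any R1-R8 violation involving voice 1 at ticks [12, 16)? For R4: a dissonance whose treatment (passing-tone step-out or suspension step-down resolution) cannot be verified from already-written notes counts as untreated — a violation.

{A3, C4, D4, F3}

F3: legal
G3: violates R4
A3: legal
B3: violates R4
C4: legal
D4: legal
E4: violates R4
F4: violates R1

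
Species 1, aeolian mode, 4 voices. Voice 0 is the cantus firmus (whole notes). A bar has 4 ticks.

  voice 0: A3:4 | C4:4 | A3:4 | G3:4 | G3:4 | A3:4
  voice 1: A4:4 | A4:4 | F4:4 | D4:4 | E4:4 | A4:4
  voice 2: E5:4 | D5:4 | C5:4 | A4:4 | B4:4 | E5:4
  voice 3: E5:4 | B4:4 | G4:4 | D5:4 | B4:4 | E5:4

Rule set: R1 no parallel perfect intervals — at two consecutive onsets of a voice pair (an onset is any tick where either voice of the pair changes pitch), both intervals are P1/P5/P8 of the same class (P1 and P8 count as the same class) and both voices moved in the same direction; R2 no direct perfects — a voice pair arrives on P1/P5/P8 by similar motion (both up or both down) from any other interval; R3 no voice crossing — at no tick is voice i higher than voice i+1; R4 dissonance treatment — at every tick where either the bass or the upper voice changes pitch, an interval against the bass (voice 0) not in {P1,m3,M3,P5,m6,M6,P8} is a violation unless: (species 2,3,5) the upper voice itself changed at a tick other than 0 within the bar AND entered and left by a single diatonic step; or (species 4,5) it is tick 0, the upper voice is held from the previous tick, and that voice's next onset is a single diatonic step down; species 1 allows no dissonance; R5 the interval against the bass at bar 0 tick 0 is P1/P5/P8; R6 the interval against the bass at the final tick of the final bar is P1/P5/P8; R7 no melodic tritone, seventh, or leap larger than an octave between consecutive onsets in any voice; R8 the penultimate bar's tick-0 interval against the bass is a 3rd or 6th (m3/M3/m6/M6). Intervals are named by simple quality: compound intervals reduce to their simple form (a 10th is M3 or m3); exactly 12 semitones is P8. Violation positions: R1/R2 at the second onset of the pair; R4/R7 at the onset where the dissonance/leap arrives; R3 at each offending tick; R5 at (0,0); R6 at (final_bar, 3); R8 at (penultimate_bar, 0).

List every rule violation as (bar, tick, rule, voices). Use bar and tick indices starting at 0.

bar 0: v0=A3 v1=A4 v2=E5 v3=E5 downbeat P5
bar 1: v0=C4 v1=A4 v2=D5 v3=B4 downbeat M7
bar 2: v0=A3 v1=F4 v2=C5 v3=G4 downbeat m7
bar 3: v0=G3 v1=D4 v2=A4 v3=D5 downbeat P5
bar 4: v0=G3 v1=E4 v2=B4 v3=B4 downbeat M3
bar 5: v0=A3 v1=A4 v2=E5 v3=E5 downbeat P5
  -> R3 @ bar 1 tick 0 v(2, 3): D5 above B4
  -> R4 @ bar 1 tick 0 v(0, 2): C4/D5 M2 untreated
  -> R4 @ bar 1 tick 0 v(0, 3): C4/B4 M7 untreated
  -> R3 @ bar 1 tick 1 v(2, 3): D5 above B4
  -> R3 @ bar 1 tick 2 v(2, 3): D5 above B4
  -> R3 @ bar 1 tick 3 v(2, 3): D5 above B4
  -> R2 @ bar 2 tick 0 v(1, 2): A4/D5 P4 -> F4/C5 P5 similar
  -> R3 @ bar 2 tick 0 v(2, 3): C5 above G4
  -> R4 @ bar 2 tick 0 v(0, 3): A3/G4 m7 untreated
  -> R3 @ bar 2 tick 1 v(2, 3): C5 above G4
  -> R3 @ bar 2 tick 2 v(2, 3): C5 above G4
  -> R3 @ bar 2 tick 3 v(2, 3): C5 above G4
  -> R1 @ bar 3 tick 0 v(1, 2): F4/C5 P5 -> D4/A4 P5 similar
  -> R2 @ bar 3 tick 0 v(0, 1): A3/F4 m6 -> G3/D4 P5 similar
  -> R4 @ bar 3 tick 0 v(0, 2): G3/A4 M2 untreated
  -> R1 @ bar 4 tick 0 v(1, 2): D4/A4 P5 -> E4/B4 P5 similar
  -> R1 @ bar 5 tick 0 v(1, 2): E4/B4 P5 -> A4/E5 P5 similar
  -> R1 @ bar 5 tick 0 v(1, 3): E4/B4 P5 -> A4/E5 P5 similar
  -> R1 @ bar 5 tick 0 v(2, 3): B4/B4 P1 -> E5/E5 P1 similar
  -> R2 @ bar 5 tick 0 v(0, 1): G3/E4 M6 -> A3/A4 P8 similar
  -> R2 @ bar 5 tick 0 v(0, 2): G3/B4 M3 -> A3/E5 P5 similar
  -> R2 @ bar 5 tick 0 v(0, 3): G3/B4 M3 -> A3/E5 P5 similar

(1, 0, R3, (2, 3))
(1, 0, R4, (0, 2))
(1, 0, R4, (0, 3))
(1, 1, R3, (2, 3))
(1, 2, R3, (2, 3))
(1, 3, R3, (2, 3))
(2, 0, R2, (1, 2))
(2, 0, R3, (2, 3))
(2, 0, R4, (0, 3))
(2, 1, R3, (2, 3))
(2, 2, R3, (2, 3))
(2, 3, R3, (2, 3))
(3, 0, R1, (1, 2))
(3, 0, R2, (0, 1))
(3, 0, R4, (0, 2))
(4, 0, R1, (1, 2))
(5, 0, R1, (1, 2))
(5, 0, R1, (1, 3))
(5, 0, R1, (2, 3))
(5, 0, R2, (0, 1))
(5, 0, R2, (0, 2))
(5, 0, R2, (0, 3))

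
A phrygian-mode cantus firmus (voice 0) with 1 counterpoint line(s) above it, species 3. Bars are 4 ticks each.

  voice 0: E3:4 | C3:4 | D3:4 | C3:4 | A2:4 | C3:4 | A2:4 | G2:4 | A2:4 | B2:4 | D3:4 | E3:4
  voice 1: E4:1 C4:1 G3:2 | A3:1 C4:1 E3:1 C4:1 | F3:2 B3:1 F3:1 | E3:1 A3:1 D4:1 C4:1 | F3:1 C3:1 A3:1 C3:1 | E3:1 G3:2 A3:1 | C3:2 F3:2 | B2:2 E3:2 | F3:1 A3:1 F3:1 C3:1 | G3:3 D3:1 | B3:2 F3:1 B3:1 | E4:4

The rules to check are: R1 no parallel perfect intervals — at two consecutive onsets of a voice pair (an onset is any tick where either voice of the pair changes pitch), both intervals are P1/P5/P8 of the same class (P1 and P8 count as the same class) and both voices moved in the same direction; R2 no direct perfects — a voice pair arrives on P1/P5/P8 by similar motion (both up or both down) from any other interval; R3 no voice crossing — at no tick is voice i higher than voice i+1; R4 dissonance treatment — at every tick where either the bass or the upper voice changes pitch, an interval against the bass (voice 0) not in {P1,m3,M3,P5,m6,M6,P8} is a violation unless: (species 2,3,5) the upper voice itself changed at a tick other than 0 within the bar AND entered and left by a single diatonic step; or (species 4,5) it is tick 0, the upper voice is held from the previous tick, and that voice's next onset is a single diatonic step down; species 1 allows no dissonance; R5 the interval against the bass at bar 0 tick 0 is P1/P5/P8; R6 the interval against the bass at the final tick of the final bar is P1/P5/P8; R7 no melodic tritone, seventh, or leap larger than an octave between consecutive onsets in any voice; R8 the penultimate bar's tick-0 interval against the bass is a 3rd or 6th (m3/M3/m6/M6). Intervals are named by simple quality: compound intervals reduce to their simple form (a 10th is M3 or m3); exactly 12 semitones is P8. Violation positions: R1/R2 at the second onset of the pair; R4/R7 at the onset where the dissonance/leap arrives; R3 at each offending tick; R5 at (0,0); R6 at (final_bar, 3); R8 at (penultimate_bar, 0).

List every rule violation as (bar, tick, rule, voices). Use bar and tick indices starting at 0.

bar 0: v0=E3 v1=E4 downbeat P8
bar 1: v0=C3 v1=A3 downbeat M6
bar 2: v0=D3 v1=F3 downbeat m3
bar 3: v0=C3 v1=E3 downbeat M3
bar 4: v0=A2 v1=F3 downbeat m6
bar 5: v0=C3 v1=E3 downbeat M3
bar 6: v0=A2 v1=C3 downbeat m3
bar 7: v0=G2 v1=B2 downbeat M3
bar 8: v0=A2 v1=F3 downbeat m6
bar 9: v0=B2 v1=G3 downbeat m6
bar 10: v0=D3 v1=B3 downbeat M6
bar 11: v0=E3 v1=E4 downbeat P8
  -> R7 @ bar 2 tick 2 v(1,): F3->B3 leap 6st
  -> R7 @ bar 2 tick 3 v(1,): B3->F3 leap 6st
  -> R4 @ bar 3 tick 2 v(0, 1): C3/D4 M2 untreated
  -> R7 @ bar 7 tick 0 v(1,): F3->B2 leap 6st
  -> R7 @ bar 10 tick 2 v(1,): B3->F3 leap 6st
  -> R7 @ bar 10 tick 3 v(1,): F3->B3 leap 6st
  -> R2 @ bar 11 tick 0 v(0, 1): D3/B3 M6 -> E3/E4 P8 similar

(2, 2, R7, (1,))
(2, 3, R7, (1,))
(3, 2, R4, (0, 1))
(7, 0, R7, (1,))
(10, 2, R7, (1,))
(10, 3, R7, (1,))
(11, 0, R2, (0, 1))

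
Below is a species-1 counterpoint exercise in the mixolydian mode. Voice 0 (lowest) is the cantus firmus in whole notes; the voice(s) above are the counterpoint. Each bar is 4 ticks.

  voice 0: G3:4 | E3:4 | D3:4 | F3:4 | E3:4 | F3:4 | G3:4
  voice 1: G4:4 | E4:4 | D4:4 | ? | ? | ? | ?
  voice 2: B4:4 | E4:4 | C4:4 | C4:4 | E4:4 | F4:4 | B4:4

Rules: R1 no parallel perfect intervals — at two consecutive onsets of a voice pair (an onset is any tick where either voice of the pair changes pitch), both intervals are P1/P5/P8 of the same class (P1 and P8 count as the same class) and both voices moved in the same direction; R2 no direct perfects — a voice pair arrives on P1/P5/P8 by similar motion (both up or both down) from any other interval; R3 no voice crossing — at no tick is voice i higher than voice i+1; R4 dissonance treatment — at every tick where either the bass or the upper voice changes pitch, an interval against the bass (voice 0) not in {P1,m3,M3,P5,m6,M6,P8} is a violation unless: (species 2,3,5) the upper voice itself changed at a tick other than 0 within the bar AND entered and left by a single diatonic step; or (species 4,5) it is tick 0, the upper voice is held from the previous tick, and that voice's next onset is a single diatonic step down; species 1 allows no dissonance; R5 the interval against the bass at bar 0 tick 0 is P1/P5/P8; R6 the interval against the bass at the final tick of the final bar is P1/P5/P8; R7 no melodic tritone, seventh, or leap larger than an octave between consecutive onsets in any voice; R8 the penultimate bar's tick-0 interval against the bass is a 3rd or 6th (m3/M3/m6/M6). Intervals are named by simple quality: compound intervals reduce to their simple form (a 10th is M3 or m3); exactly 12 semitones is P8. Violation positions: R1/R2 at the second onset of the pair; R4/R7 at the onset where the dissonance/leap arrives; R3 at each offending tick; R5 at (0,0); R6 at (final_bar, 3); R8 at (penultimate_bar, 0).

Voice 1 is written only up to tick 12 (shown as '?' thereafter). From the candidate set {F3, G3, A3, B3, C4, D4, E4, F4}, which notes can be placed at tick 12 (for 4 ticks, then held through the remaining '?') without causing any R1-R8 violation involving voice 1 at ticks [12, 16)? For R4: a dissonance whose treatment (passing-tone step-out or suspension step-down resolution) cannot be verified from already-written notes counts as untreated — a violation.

F3: legal
G3: violates R4
A3: legal
B3: violates R4
C4: legal
D4: violates R3
E4: violates R3,R4
F4: violates R1,R3

{A3, C4, F3}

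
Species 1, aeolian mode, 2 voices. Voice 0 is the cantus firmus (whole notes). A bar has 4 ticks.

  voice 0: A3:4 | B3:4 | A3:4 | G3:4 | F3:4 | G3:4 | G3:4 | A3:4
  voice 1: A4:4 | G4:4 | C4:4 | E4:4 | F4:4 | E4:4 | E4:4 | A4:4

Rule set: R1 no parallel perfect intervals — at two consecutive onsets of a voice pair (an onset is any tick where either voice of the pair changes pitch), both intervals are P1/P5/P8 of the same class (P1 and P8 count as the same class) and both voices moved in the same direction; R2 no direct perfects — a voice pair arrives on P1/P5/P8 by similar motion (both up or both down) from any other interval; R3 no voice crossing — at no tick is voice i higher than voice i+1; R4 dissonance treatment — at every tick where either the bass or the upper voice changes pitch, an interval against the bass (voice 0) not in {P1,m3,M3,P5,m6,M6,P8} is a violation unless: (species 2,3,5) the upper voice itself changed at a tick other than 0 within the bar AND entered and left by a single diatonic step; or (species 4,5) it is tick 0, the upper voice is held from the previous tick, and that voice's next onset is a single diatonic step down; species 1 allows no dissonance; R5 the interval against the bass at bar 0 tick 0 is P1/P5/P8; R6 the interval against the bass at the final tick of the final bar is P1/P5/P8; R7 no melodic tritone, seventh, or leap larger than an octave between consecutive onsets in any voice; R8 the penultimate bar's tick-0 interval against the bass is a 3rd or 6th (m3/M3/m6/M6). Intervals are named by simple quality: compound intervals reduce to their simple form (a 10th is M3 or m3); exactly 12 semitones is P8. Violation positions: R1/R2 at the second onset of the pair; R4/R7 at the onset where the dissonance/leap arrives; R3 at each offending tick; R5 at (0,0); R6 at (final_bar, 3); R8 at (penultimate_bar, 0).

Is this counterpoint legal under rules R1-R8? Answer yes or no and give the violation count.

No (1 violations)

bar 0: v0=A3 v1=A4 (P8)
bar 1: v0=B3 v1=G4 (m6)
bar 2: v0=A3 v1=C4 (m3)
bar 3: v0=G3 v1=E4 (M6)
bar 4: v0=F3 v1=F4 (P8)
bar 5: v0=G3 v1=E4 (M6)
bar 6: v0=G3 v1=E4 (M6)
bar 7: v0=A3 v1=A4 (P8)
  R2 @ bar7.0: G3/E4 M6 -> A3/A4 P8 similar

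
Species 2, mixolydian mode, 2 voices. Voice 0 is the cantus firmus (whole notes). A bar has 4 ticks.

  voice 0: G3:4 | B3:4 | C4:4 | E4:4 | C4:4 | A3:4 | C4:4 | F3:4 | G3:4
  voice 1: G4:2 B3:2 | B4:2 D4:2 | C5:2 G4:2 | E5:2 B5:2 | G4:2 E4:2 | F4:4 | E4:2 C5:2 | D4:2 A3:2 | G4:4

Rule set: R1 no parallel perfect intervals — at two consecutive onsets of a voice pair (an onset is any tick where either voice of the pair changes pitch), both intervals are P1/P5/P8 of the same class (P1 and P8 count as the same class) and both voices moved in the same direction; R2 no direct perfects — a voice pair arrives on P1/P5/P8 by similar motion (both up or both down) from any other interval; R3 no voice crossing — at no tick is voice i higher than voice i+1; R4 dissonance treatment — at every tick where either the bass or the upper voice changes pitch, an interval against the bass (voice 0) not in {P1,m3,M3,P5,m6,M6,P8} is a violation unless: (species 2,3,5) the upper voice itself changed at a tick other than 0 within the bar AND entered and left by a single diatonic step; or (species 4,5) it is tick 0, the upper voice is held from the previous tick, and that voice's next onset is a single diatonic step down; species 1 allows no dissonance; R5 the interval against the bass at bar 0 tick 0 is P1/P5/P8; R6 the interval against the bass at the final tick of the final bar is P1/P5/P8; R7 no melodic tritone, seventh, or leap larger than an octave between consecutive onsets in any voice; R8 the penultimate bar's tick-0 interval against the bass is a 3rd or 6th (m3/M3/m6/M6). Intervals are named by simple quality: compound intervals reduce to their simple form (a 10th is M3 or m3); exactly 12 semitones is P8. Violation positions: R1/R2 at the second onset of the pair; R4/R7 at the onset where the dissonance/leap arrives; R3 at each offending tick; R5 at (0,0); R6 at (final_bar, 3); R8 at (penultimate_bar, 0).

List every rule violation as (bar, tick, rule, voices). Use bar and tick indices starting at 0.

(1, 0, R2, (0, 1))
(2, 0, R2, (0, 1))
(2, 0, R7, (1,))
(3, 0, R2, (0, 1))
(4, 0, R1, (0, 1))
(4, 0, R7, (1,))
(7, 0, R7, (1,))
(8, 0, R2, (0, 1))
(8, 0, R7, (1,))

bar 0: v0=G3 v1=G4 downbeat P8
bar 1: v0=B3 v1=B4 downbeat P8
bar 2: v0=C4 v1=C5 downbeat P8
bar 3: v0=E4 v1=E5 downbeat P8
bar 4: v0=C4 v1=G4 downbeat P5
bar 5: v0=A3 v1=F4 downbeat m6
bar 6: v0=C4 v1=E4 downbeat M3
bar 7: v0=F3 v1=D4 downbeat M6
bar 8: v0=G3 v1=G4 downbeat P8
  -> R2 @ bar 1 tick 0 v(0, 1): G3/B3 M3 -> B3/B4 P8 similar
  -> R2 @ bar 2 tick 0 v(0, 1): B3/D4 m3 -> C4/C5 P8 similar
  -> R7 @ bar 2 tick 0 v(1,): D4->C5 leap 10st
  -> R2 @ bar 3 tick 0 v(0, 1): C4/G4 P5 -> E4/E5 P8 similar
  -> R1 @ bar 4 tick 0 v(0, 1): E4/B5 P5 -> C4/G4 P5 similar
  -> R7 @ bar 4 tick 0 v(1,): B5->G4 leap 16st
  -> R7 @ bar 7 tick 0 v(1,): C5->D4 leap 10st
  -> R2 @ bar 8 tick 0 v(0, 1): F3/A3 M3 -> G3/G4 P8 similar
  -> R7 @ bar 8 tick 0 v(1,): A3->G4 leap 10st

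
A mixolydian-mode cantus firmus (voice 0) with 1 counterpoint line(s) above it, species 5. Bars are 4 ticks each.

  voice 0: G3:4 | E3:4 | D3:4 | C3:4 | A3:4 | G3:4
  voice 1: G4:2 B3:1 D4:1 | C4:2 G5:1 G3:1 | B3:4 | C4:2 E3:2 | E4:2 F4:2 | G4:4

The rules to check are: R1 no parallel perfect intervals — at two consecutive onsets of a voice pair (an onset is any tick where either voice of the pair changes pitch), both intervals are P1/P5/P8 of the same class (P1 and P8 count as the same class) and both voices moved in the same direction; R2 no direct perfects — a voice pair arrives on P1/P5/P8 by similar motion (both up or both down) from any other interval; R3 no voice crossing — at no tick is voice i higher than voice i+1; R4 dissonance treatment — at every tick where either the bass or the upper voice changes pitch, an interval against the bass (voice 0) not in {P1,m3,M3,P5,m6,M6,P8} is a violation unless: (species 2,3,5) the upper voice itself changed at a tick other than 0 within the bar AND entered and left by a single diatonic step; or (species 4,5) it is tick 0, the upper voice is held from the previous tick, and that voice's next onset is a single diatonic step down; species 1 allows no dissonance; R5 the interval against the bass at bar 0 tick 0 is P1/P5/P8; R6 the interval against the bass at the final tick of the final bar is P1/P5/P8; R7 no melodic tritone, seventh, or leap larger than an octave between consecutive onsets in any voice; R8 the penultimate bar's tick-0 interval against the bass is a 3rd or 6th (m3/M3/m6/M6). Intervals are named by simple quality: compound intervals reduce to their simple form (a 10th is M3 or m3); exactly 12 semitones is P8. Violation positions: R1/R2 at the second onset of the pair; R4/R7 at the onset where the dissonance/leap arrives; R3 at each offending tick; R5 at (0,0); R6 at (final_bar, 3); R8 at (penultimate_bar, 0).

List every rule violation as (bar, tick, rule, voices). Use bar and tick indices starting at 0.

(1, 2, R7, (1,))
(1, 3, R7, (1,))
(4, 0, R2, (0, 1))
(4, 0, R8, (0, 1))

bar 0: v0=G3 v1=G4 downbeat P8
bar 1: v0=E3 v1=C4 downbeat m6
bar 2: v0=D3 v1=B3 downbeat M6
bar 3: v0=C3 v1=C4 downbeat P8
bar 4: v0=A3 v1=E4 downbeat P5
bar 5: v0=G3 v1=G4 downbeat P8
  -> R7 @ bar 1 tick 2 v(1,): C4->G5 leap 19st
  -> R7 @ bar 1 tick 3 v(1,): G5->G3 leap 24st
  -> R2 @ bar 4 tick 0 v(0, 1): C3/E3 M3 -> A3/E4 P5 similar
  -> R8 @ bar 4 tick 0 v(0, 1): penult P5 not 3rd/6th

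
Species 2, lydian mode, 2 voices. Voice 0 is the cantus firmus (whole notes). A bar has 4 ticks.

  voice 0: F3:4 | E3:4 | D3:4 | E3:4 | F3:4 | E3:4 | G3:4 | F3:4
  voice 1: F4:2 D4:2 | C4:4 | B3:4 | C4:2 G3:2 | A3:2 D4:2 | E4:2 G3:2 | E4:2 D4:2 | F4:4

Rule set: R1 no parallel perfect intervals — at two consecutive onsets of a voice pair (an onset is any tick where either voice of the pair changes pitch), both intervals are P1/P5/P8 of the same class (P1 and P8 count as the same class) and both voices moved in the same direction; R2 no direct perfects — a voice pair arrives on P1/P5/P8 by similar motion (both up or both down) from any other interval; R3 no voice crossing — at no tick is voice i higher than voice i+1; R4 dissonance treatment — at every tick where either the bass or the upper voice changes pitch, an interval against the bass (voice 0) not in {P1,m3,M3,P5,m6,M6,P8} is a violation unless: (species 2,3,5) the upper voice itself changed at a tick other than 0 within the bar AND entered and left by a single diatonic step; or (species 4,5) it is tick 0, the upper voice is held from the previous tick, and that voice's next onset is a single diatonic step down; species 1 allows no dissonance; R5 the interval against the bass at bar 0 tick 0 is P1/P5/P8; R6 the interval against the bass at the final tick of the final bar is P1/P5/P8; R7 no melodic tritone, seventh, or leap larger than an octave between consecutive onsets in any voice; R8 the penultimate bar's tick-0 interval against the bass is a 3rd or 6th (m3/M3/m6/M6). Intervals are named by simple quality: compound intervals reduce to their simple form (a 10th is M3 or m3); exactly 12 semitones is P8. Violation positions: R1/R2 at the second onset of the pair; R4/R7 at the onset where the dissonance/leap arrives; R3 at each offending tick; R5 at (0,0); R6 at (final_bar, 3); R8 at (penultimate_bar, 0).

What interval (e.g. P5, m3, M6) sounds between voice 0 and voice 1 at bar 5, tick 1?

voice 0=E3 voice 1=E4 -> P8

P8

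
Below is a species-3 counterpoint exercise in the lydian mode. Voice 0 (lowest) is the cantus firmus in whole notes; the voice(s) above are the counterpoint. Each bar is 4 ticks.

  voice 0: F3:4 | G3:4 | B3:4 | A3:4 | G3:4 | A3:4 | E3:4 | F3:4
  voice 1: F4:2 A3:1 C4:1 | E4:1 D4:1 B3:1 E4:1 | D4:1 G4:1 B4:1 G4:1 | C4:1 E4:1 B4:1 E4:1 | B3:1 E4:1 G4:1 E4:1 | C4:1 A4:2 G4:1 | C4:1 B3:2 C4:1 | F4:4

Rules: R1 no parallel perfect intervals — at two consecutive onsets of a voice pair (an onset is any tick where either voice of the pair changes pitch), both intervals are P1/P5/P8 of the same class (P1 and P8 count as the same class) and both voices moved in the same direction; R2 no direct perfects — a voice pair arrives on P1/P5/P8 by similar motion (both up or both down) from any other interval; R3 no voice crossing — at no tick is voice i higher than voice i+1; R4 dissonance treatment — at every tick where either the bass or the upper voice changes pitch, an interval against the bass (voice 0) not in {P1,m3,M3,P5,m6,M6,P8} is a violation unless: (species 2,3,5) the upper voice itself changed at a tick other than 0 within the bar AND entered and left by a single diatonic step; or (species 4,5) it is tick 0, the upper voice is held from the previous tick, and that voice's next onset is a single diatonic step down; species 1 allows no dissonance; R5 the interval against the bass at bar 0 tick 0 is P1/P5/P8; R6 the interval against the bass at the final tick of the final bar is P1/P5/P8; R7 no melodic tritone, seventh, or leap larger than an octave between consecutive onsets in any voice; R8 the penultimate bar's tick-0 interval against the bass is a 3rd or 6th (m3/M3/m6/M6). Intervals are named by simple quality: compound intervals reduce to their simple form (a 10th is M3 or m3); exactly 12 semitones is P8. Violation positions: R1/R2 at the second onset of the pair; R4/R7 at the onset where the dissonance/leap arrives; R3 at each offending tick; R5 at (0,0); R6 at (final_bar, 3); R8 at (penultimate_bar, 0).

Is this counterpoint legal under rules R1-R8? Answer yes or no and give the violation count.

No (3 violations)

bar 0: v0=F3 v1=F4 (P8)
bar 1: v0=G3 v1=E4 (M6)
bar 2: v0=B3 v1=D4 (m3)
bar 3: v0=A3 v1=C4 (m3)
bar 4: v0=G3 v1=B3 (M3)
bar 5: v0=A3 v1=C4 (m3)
bar 6: v0=E3 v1=C4 (m6)
bar 7: v0=F3 v1=F4 (P8)
  R4 @ bar3.2: A3/B4 M2 untreated
  R4 @ bar5.3: A3/G4 m7 untreated
  R2 @ bar7.0: E3/C4 m6 -> F3/F4 P8 similar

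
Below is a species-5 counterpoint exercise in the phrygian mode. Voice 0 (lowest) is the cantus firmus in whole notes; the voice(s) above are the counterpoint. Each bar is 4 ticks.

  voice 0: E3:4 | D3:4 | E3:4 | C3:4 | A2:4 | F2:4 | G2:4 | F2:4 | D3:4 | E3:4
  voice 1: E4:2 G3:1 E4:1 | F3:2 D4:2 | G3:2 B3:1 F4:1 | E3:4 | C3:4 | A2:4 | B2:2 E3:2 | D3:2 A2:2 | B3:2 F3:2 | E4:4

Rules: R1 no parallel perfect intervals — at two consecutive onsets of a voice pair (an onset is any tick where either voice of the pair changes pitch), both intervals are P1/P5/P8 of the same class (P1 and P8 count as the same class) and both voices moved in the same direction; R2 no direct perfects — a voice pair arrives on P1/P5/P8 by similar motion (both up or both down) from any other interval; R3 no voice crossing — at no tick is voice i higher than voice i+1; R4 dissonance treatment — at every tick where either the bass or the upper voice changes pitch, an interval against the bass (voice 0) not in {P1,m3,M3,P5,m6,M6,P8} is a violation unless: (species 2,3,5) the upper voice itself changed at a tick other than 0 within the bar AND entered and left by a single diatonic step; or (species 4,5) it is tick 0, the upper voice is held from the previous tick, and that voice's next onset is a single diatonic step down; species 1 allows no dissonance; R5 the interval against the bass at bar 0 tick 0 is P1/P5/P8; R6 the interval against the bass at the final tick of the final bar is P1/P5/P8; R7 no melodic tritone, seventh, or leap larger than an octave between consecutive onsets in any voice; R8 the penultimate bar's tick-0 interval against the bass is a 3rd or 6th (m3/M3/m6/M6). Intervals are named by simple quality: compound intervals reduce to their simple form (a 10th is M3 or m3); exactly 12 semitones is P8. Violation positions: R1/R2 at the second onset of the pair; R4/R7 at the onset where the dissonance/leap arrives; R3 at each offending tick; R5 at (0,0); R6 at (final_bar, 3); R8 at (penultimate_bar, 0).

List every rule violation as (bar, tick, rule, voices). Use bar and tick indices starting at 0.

bar 0: v0=E3 v1=E4 downbeat P8
bar 1: v0=D3 v1=F3 downbeat m3
bar 2: v0=E3 v1=G3 downbeat m3
bar 3: v0=C3 v1=E3 downbeat M3
bar 4: v0=A2 v1=C3 downbeat m3
bar 5: v0=F2 v1=A2 downbeat M3
bar 6: v0=G2 v1=B2 downbeat M3
bar 7: v0=F2 v1=D3 downbeat M6
bar 8: v0=D3 v1=B3 downbeat M6
bar 9: v0=E3 v1=E4 downbeat P8
  -> R7 @ bar 1 tick 0 v(1,): E4->F3 leap 11st
  -> R4 @ bar 2 tick 3 v(0, 1): E3/F4 m2 untreated
  -> R7 @ bar 2 tick 3 v(1,): B3->F4 leap 6st
  -> R7 @ bar 3 tick 0 v(1,): F4->E3 leap 13st
  -> R7 @ bar 8 tick 0 v(1,): A2->B3 leap 14st
  -> R7 @ bar 8 tick 2 v(1,): B3->F3 leap 6st
  -> R2 @ bar 9 tick 0 v(0, 1): D3/F3 m3 -> E3/E4 P8 similar
  -> R7 @ bar 9 tick 0 v(1,): F3->E4 leap 11st

(1, 0, R7, (1,))
(2, 3, R4, (0, 1))
(2, 3, R7, (1,))
(3, 0, R7, (1,))
(8, 0, R7, (1,))
(8, 2, R7, (1,))
(9, 0, R2, (0, 1))
(9, 0, R7, (1,))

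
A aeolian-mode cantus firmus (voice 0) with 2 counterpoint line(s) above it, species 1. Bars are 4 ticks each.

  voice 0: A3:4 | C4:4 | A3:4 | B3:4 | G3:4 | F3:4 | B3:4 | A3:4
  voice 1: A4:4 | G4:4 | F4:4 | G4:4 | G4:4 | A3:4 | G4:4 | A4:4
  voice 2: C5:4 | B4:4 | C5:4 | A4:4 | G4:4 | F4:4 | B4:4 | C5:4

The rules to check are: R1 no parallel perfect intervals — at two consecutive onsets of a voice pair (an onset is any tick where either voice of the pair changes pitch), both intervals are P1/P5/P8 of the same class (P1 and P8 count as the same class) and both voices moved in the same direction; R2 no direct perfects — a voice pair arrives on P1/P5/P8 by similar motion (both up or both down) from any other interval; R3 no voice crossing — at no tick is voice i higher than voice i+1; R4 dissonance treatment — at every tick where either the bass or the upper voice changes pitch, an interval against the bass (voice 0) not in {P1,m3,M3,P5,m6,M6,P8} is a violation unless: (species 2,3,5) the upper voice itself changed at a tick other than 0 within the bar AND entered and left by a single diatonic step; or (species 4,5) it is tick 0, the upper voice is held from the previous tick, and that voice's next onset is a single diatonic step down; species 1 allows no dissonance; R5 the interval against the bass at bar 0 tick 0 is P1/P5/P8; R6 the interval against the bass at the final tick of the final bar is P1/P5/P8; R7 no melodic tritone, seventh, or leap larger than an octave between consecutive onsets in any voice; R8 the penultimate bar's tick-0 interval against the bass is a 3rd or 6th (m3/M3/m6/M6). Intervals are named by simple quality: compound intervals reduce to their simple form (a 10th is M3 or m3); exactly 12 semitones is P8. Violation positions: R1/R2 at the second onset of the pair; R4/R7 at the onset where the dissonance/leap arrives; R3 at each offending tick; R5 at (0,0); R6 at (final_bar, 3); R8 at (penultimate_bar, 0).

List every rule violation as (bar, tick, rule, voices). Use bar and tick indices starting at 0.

(0, 0, R5, (0, 2))
(1, 0, R4, (0, 2))
(3, 0, R4, (0, 2))
(4, 0, R2, (0, 2))
(5, 0, R1, (0, 2))
(5, 0, R7, (1,))
(6, 0, R1, (0, 2))
(6, 0, R7, (0,))
(6, 0, R7, (1,))
(6, 0, R7, (2,))
(6, 0, R8, (0, 2))
(7, 3, R6, (0, 2))

bar 0: v0=A3 v1=A4 v2=C5 downbeat m3
bar 1: v0=C4 v1=G4 v2=B4 downbeat M7
bar 2: v0=A3 v1=F4 v2=C5 downbeat m3
bar 3: v0=B3 v1=G4 v2=A4 downbeat m7
bar 4: v0=G3 v1=G4 v2=G4 downbeat P8
bar 5: v0=F3 v1=A3 v2=F4 downbeat P8
bar 6: v0=B3 v1=G4 v2=B4 downbeat P8
bar 7: v0=A3 v1=A4 v2=C5 downbeat m3
  -> R5 @ bar 0 tick 0 v(0, 2): opens on m3
  -> R4 @ bar 1 tick 0 v(0, 2): C4/B4 M7 untreated
  -> R4 @ bar 3 tick 0 v(0, 2): B3/A4 m7 untreated
  -> R2 @ bar 4 tick 0 v(0, 2): B3/A4 m7 -> G3/G4 P8 similar
  -> R1 @ bar 5 tick 0 v(0, 2): G3/G4 P8 -> F3/F4 P8 similar
  -> R7 @ bar 5 tick 0 v(1,): G4->A3 leap 10st
  -> R1 @ bar 6 tick 0 v(0, 2): F3/F4 P8 -> B3/B4 P8 similar
  -> R7 @ bar 6 tick 0 v(0,): F3->B3 leap 6st
  -> R7 @ bar 6 tick 0 v(1,): A3->G4 leap 10st
  -> R7 @ bar 6 tick 0 v(2,): F4->B4 leap 6st
  -> R8 @ bar 6 tick 0 v(0, 2): penult P8 not 3rd/6th
  -> R6 @ bar 7 tick 3 v(0, 2): closes on m3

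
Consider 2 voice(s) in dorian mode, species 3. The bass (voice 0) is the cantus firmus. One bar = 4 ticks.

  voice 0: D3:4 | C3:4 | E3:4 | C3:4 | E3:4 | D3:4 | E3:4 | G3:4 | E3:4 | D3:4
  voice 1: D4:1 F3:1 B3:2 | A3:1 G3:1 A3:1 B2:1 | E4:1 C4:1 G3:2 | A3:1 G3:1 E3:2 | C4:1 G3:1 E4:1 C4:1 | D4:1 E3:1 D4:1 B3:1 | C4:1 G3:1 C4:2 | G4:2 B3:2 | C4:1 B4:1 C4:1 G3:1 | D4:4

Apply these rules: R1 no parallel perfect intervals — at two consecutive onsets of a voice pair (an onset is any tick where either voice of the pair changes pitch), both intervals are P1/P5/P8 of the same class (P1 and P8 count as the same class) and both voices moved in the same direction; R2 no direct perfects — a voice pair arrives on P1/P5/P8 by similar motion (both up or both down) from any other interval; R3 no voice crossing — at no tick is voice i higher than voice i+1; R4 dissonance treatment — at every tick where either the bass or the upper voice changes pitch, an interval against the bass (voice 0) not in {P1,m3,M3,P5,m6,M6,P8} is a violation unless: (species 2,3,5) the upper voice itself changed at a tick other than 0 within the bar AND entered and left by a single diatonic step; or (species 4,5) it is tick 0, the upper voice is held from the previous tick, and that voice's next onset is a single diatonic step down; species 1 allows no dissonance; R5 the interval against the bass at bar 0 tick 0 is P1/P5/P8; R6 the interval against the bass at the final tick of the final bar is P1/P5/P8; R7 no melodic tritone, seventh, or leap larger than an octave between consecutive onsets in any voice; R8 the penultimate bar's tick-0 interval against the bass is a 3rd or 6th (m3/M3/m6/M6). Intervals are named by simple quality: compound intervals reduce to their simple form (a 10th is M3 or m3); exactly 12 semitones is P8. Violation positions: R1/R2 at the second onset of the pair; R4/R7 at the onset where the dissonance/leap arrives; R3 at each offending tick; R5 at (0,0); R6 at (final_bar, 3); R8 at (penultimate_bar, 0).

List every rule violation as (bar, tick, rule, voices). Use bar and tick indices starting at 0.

(0, 2, R7, (1,))
(1, 3, R3, (0, 1))
(1, 3, R4, (0, 1))
(1, 3, R7, (1,))
(2, 0, R2, (0, 1))
(2, 0, R7, (1,))
(5, 1, R4, (0, 1))
(5, 1, R7, (1,))
(5, 2, R7, (1,))
(7, 0, R2, (0, 1))
(8, 1, R7, (1,))
(8, 2, R7, (1,))

bar 0: v0=D3 v1=D4 downbeat P8
bar 1: v0=C3 v1=A3 downbeat M6
bar 2: v0=E3 v1=E4 downbeat P8
bar 3: v0=C3 v1=A3 downbeat M6
bar 4: v0=E3 v1=C4 downbeat m6
bar 5: v0=D3 v1=D4 downbeat P8
bar 6: v0=E3 v1=C4 downbeat m6
bar 7: v0=G3 v1=G4 downbeat P8
bar 8: v0=E3 v1=C4 downbeat m6
bar 9: v0=D3 v1=D4 downbeat P8
  -> R7 @ bar 0 tick 2 v(1,): F3->B3 leap 6st
  -> R3 @ bar 1 tick 3 v(0, 1): C3 above B2
  -> R4 @ bar 1 tick 3 v(0, 1): C3/B2 m2 untreated
  -> R7 @ bar 1 tick 3 v(1,): A3->B2 leap 10st
  -> R2 @ bar 2 tick 0 v(0, 1): C3/B2 m2 -> E3/E4 P8 similar
  -> R7 @ bar 2 tick 0 v(1,): B2->E4 leap 17st
  -> R4 @ bar 5 tick 1 v(0, 1): D3/E3 M2 untreated
  -> R7 @ bar 5 tick 1 v(1,): D4->E3 leap 10st
  -> R7 @ bar 5 tick 2 v(1,): E3->D4 leap 10st
  -> R2 @ bar 7 tick 0 v(0, 1): E3/C4 m6 -> G3/G4 P8 similar
  -> R7 @ bar 8 tick 1 v(1,): C4->B4 leap 11st
  -> R7 @ bar 8 tick 2 v(1,): B4->C4 leap 11st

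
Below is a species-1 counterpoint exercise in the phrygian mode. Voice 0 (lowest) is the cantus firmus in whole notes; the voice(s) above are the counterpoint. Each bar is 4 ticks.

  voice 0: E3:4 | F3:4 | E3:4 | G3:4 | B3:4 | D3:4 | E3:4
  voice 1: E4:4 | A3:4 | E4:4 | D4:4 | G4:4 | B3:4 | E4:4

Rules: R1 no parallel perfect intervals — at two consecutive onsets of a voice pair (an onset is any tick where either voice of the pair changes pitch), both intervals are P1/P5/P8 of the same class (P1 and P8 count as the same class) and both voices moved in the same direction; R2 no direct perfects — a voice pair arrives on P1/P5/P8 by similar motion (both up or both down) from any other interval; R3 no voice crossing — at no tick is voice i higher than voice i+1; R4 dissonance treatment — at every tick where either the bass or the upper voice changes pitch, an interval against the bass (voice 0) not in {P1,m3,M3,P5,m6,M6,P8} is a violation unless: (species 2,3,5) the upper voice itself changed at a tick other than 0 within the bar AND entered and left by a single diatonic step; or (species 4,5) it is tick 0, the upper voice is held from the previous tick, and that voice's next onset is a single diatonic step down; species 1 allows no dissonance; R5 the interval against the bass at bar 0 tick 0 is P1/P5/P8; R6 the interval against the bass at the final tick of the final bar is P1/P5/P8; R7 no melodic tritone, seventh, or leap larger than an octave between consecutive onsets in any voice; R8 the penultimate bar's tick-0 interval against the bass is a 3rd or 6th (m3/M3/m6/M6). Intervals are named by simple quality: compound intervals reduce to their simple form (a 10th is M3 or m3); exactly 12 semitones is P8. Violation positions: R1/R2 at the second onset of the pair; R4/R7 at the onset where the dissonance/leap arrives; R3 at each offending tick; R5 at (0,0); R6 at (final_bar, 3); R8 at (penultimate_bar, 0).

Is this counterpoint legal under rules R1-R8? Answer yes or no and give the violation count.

No (1 violations)

bar 0: v0=E3 v1=E4 (P8)
bar 1: v0=F3 v1=A3 (M3)
bar 2: v0=E3 v1=E4 (P8)
bar 3: v0=G3 v1=D4 (P5)
bar 4: v0=B3 v1=G4 (m6)
bar 5: v0=D3 v1=B3 (M6)
bar 6: v0=E3 v1=E4 (P8)
  R2 @ bar6.0: D3/B3 M6 -> E3/E4 P8 similar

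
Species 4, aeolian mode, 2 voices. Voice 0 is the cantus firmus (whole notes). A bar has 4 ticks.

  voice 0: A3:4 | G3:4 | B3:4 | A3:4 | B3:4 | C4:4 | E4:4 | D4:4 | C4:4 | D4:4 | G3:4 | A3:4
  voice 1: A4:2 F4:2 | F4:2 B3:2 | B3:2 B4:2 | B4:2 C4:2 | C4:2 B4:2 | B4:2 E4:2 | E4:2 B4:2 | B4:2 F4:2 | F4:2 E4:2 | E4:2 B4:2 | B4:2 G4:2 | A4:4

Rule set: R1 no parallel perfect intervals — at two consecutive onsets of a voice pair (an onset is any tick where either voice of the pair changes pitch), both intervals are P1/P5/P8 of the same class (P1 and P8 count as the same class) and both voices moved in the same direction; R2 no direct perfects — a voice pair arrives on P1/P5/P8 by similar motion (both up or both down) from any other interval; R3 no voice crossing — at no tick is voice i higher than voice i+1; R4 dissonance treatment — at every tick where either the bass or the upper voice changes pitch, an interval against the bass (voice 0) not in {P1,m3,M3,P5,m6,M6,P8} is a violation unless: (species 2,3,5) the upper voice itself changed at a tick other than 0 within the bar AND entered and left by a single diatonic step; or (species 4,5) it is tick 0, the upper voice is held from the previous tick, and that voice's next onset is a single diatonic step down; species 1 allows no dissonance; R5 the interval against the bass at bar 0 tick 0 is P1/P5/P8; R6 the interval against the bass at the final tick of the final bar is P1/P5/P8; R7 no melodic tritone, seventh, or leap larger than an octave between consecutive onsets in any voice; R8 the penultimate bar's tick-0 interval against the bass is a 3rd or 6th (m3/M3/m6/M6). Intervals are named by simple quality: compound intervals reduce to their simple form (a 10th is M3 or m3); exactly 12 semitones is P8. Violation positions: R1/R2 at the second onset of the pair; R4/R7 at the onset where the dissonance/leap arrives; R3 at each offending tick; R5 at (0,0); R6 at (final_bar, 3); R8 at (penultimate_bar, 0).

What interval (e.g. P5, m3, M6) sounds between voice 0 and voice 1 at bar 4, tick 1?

m2

voice 0=B3 voice 1=C4 -> m2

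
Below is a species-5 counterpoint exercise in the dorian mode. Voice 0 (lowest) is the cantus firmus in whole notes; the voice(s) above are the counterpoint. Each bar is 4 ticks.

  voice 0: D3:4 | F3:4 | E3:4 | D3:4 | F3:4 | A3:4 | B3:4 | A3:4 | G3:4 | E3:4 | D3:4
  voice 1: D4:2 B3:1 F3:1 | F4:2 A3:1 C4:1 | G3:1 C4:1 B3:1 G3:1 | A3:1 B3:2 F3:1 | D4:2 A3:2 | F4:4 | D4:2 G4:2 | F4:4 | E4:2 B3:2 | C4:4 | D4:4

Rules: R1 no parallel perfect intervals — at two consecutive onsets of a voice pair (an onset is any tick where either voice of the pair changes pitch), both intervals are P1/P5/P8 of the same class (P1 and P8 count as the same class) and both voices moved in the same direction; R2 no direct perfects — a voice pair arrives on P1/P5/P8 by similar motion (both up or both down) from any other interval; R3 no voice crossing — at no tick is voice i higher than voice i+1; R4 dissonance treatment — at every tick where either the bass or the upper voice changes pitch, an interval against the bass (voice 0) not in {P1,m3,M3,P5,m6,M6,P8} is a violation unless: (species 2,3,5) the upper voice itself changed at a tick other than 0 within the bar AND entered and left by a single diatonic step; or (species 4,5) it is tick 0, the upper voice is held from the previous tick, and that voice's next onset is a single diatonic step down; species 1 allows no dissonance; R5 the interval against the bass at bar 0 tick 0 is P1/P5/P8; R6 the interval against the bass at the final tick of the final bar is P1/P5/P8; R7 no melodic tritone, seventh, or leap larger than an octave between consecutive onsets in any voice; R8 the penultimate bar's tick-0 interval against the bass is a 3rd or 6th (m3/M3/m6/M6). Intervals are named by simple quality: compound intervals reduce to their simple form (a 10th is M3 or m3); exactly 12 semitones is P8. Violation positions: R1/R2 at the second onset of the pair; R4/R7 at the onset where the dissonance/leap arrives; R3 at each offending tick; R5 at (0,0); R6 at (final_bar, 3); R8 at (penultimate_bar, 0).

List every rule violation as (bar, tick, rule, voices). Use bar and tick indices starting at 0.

bar 0: v0=D3 v1=D4 downbeat P8
bar 1: v0=F3 v1=F4 downbeat P8
bar 2: v0=E3 v1=G3 downbeat m3
bar 3: v0=D3 v1=A3 downbeat P5
bar 4: v0=F3 v1=D4 downbeat M6
bar 5: v0=A3 v1=F4 downbeat m6
bar 6: v0=B3 v1=D4 downbeat m3
bar 7: v0=A3 v1=F4 downbeat m6
bar 8: v0=G3 v1=E4 downbeat M6
bar 9: v0=E3 v1=C4 downbeat m6
bar 10: v0=D3 v1=D4 downbeat P8
  -> R7 @ bar 0 tick 3 v(1,): B3->F3 leap 6st
  -> R2 @ bar 1 tick 0 v(0, 1): D3/F3 m3 -> F3/F4 P8 similar
  -> R7 @ bar 3 tick 3 v(1,): B3->F3 leap 6st

(0, 3, R7, (1,))
(1, 0, R2, (0, 1))
(3, 3, R7, (1,))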